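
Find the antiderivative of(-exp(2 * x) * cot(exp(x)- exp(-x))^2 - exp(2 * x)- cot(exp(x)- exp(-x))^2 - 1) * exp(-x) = cot(2*sinh(x)) + C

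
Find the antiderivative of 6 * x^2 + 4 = 2*x^3 + 4*x + C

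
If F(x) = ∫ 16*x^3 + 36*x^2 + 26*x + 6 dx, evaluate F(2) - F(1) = 189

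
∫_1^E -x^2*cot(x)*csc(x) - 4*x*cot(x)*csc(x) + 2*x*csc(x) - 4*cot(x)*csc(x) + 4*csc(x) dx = -9*csc(1) + (2 + E)^2*csc(E)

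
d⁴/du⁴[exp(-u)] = exp(-u)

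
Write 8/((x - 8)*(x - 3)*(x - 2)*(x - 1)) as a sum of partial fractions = -4/(7*(x - 1)) + 4/(3*(x - 2)) - 4/(5*(x - 3)) + 4/(105*(x - 8))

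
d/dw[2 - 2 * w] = -2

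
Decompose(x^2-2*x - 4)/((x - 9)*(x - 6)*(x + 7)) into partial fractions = 59/(208*(x + 7)) - 20/(39*(x - 6)) + 59/(48*(x - 9))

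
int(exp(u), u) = exp(u) + C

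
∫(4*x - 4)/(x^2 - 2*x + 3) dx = 2*log((x - 1)^2 + 2) + C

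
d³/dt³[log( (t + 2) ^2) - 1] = 4/(t^3 + 6*t^2 + 12*t + 8)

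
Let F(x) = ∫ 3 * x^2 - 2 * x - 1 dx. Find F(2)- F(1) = 3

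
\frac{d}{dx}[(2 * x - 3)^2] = 8*x - 12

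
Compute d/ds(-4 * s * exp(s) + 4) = -4*s*exp(s) - 4*exp(s)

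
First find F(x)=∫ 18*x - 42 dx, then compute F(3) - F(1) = -12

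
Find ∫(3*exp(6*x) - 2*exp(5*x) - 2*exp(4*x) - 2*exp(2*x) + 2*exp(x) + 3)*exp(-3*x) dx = 8*sinh(x)^3 - 4*sinh(x)^2 + 2*sinh(x) + C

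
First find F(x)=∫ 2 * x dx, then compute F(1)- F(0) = 1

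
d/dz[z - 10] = 1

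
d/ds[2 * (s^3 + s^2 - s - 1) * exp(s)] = 2*s^3*exp(s) + 8*s^2*exp(s) + 2*s*exp(s) - 4*exp(s)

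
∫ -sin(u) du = cos(u) + C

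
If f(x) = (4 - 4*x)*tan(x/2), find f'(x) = -2*x/cos(x/2)^2 - 4*tan(x/2) + 2/cos(x/2)^2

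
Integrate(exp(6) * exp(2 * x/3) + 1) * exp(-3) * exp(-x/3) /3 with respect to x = 2*sinh(x/3 + 3) + C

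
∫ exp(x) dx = exp(x) + C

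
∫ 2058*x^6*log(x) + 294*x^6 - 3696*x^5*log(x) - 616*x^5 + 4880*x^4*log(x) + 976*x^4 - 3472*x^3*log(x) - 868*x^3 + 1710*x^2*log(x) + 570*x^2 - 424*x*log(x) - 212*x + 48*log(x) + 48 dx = 2*x*(147*x^6 - 308*x^5 + 488*x^4 - 434*x^3 + 285*x^2 - 106*x + 24)*log(x) + C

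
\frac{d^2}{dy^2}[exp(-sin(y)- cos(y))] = (-sin(2*y) + sqrt(2)*sin(y + pi/4) + 1)*exp(-sqrt(2)*sin(y + pi/4))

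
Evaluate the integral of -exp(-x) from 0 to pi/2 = -1 + exp(-pi/2)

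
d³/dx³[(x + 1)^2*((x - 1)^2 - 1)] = 24*x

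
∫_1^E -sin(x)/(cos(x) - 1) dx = log(1 - cos(E)) - log(1 - cos(1))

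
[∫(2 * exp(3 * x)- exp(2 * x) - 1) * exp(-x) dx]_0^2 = (-1 + exp(2))*(-exp(-2) + exp(2))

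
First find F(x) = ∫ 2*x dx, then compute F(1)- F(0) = 1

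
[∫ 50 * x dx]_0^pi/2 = 25*pi^2/4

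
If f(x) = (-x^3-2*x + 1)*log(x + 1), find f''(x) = (-6*x^3*log(x + 1) - 5*x^3 - 12*x^2*log(x + 1) - 6*x^2 - 6*x*log(x + 1) - 2*x - 5)/(x^2 + 2*x + 1)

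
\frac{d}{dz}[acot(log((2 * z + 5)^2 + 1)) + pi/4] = (-4*z - 10)/(2*z^2*log(4*z^2 + 20*z + 26)^2 + 2*z^2 + 10*z*log(4*z^2 + 20*z + 26)^2 + 10*z + 13*log(4*z^2 + 20*z + 26)^2 + 13)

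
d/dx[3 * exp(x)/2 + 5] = 3*exp(x)/2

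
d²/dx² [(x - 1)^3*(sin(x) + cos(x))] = -x^3*sin(x) - x^3*cos(x) - 3*x^2*sin(x) + 9*x^2*cos(x) + 15*x*sin(x) - 9*x*cos(x) - 11*sin(x) + cos(x)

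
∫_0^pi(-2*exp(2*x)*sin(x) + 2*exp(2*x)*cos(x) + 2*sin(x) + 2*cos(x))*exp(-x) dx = -2*exp(pi) + 2*exp(-pi)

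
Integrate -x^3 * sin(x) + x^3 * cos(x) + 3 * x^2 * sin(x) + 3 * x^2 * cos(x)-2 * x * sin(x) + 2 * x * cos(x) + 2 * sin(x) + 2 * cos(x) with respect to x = sqrt(2)*x*(x^2 + 2)*sin(x + pi/4) + C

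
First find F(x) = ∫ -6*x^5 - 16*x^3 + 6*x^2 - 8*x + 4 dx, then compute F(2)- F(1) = -117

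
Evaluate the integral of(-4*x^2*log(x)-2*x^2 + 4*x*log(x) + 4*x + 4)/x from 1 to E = -2*exp(2) + 4 + 4*E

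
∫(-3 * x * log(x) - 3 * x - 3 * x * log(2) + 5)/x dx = -(3*x - 5)*log(2*x) + C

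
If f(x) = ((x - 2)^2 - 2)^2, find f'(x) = 4*x^3 - 24*x^2 + 40*x - 16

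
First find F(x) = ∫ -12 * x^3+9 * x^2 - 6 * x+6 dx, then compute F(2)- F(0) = -24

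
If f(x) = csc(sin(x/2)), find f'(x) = -cos(x/2)*cot(sin(x/2))*csc(sin(x/2))/2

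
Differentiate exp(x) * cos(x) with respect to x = sqrt(2)*exp(x)*cos(x + pi/4)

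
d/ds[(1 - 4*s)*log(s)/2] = (-4*s*log(s) - 4*s + 1)/(2*s)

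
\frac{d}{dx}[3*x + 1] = 3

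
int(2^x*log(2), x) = 2^x + C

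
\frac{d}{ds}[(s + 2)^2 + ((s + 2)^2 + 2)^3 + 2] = 6*s^5 + 60*s^4 + 264*s^3 + 624*s^2 + 794*s + 436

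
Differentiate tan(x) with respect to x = cos(x)^(-2)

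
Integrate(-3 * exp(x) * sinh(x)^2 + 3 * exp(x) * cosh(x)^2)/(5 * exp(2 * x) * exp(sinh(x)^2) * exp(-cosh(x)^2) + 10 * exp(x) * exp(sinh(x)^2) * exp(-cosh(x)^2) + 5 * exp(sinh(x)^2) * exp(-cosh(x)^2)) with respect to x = -E*(17*exp(x) + 20)/(5*exp(x) + 5) + C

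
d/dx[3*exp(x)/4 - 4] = 3*exp(x)/4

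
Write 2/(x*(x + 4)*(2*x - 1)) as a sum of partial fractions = 8/(9*(2*x - 1)) + 1/(18*(x + 4)) - 1/(2*x)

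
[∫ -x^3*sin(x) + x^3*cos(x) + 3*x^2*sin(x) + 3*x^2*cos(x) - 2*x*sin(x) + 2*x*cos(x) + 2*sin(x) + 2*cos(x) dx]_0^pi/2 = pi + pi^3/8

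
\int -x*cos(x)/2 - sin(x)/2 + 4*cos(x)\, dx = (4 - x/2)*sin(x) + C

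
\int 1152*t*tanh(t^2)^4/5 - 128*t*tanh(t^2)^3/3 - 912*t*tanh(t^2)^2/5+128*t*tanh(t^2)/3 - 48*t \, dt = -8*(72*tanh(t^2)^2 - 20*tanh(t^2) + 45)*tanh(t^2)/15 + C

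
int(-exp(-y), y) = exp(-y) + C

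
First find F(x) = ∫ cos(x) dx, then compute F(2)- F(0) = sin(2)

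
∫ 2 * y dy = y^2 + C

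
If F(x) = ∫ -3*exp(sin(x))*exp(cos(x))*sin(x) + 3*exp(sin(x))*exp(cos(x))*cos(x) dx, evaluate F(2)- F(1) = -3*exp(cos(1) + sin(1)) + 3*exp(cos(2) + sin(2))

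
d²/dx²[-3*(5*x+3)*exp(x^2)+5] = -60*x^3*exp(x^2) - 36*x^2*exp(x^2) - 90*x*exp(x^2) - 18*exp(x^2)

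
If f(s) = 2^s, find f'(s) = 2^s*log(2)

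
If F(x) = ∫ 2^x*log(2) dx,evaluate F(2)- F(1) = 2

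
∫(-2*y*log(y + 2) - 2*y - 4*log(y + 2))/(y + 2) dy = -2*y*log(y + 2) + C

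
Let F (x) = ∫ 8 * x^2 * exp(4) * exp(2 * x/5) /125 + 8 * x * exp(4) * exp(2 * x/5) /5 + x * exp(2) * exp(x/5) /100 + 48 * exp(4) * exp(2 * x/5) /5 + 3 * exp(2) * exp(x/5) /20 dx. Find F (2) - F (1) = -484*exp(22/5)/25 - 11*exp(11/5)/20 + 3*exp(12/5)/5 + 576*exp(24/5)/25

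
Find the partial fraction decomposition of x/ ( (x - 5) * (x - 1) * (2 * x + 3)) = -6/(65*(2*x + 3)) - 1/(20*(x - 1)) + 5/(52*(x - 5))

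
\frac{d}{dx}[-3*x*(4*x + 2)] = -24*x - 6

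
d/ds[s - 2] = 1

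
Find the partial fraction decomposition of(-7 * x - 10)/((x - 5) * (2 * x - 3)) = 41/(7*(2*x - 3)) - 45/(7*(x - 5))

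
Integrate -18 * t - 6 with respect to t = -9*t^2 - 6*t + C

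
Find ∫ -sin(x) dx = cos(x) + C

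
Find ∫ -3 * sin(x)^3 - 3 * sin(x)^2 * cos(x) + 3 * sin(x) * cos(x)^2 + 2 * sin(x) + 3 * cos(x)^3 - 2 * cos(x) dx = -2*sqrt(2)*sin(x + pi/4)*cos(x + pi/4)^2 + C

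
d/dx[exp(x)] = exp(x)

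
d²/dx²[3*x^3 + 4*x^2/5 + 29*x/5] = 18*x + 8/5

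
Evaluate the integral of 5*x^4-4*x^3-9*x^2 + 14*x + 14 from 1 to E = -24 + (1 + E)^3*((-2 + E)^2 + 2)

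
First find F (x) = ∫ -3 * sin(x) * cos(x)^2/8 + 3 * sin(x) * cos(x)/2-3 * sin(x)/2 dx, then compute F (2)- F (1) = (-1 + cos(2)/2)^3 - (-1 + cos(1)/2)^3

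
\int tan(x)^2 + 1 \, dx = tan(x) + C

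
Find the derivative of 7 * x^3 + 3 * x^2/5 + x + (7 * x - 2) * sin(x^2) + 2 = 14*x^2*cos(x^2) + 21*x^2 - 4*x*cos(x^2) + 6*x/5 + 7*sin(x^2) + 1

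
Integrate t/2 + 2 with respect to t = t^2/4 + 2*t + C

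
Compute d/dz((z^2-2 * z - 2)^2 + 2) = 4*z^3 - 12*z^2 + 8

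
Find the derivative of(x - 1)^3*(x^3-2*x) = 6*x^5 - 15*x^4 + 4*x^3 + 15*x^2 - 12*x + 2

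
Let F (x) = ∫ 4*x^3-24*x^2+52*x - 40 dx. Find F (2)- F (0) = -24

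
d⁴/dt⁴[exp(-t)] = exp(-t)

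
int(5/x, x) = 5*log(3*x) + C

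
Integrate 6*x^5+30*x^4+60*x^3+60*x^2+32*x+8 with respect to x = x^6 + 6*x^5 + 15*x^4 + 20*x^3 + 16*x^2 + 8*x + C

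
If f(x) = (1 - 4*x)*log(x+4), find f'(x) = (-4*x*log(x + 4) - 4*x - 16*log(x + 4) + 1)/(x + 4)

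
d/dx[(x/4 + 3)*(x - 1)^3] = x^3 + 27*x^2/4 - 33*x/2 + 35/4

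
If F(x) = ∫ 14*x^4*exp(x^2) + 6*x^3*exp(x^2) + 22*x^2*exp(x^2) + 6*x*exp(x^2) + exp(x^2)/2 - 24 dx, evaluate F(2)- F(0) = -48 + 69*exp(4)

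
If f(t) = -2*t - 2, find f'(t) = -2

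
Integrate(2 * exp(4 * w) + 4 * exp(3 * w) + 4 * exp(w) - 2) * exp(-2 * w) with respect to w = (exp(2*w) + 2*exp(w) - 1)^2*exp(-2*w) + C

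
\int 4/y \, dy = 4*log(2*y) + C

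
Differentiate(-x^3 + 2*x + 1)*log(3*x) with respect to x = (-3*x^3*log(x) - 3*x^3*log(3) - x^3 + 2*x*log(x) + 2*x + 2*x*log(3) + 1)/x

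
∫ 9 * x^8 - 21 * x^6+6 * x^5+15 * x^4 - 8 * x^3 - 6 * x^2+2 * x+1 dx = x^9 - 3*x^7 + x^6 + 3*x^5 - 2*x^4 - 2*x^3 + x^2 + x + C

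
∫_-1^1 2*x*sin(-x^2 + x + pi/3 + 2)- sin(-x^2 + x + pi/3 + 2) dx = cos(pi/3 + 2) - 1/2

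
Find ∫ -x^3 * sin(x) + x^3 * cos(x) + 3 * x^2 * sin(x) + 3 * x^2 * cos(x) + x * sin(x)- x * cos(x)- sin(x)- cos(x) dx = sqrt(2)*x*(x^2 - 1)*sin(x + pi/4) + C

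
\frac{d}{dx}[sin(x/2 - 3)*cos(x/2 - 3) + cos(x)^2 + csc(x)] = -sin(2*x) + cos(x - 6)/2 - 2*cos(x)/(1 - cos(2*x))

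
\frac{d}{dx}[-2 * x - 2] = -2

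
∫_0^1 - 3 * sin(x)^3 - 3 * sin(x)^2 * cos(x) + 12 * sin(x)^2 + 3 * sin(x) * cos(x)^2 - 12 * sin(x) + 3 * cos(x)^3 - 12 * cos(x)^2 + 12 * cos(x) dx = (-2 + cos(1) + sin(1))^3 + 1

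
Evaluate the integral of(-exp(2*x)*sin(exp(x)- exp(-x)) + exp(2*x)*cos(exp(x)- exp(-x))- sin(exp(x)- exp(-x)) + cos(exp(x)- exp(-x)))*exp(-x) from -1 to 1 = 2*sin(E - exp(-1))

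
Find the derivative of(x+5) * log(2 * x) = (x*log(x) + x*log(2) + x + 5)/x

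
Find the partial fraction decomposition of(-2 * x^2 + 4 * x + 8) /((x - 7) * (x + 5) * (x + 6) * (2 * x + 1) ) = -4/(135*(2*x + 1)) + 8/(13*(x + 6)) - 31/(54*(x + 5)) - 31/(1170*(x - 7))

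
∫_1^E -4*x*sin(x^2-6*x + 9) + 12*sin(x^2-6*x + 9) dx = -2*cos(4) + 2*cos((-3 + E)^2)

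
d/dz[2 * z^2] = 4*z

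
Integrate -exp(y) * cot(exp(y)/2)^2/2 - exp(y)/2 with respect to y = cot(exp(y)/2) + C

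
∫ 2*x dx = x^2 + C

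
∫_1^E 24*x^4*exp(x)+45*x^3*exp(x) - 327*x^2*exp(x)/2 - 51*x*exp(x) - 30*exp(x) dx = 135*E/2 + (-5 + 2*E)*(6 + 9*E/2 + 12*exp(2))*exp(1 + E)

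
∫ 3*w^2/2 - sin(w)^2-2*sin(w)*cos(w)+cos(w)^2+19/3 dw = w^3/2 + 19*w/3 + sqrt(2)*sin(2*w + pi/4)/2 + C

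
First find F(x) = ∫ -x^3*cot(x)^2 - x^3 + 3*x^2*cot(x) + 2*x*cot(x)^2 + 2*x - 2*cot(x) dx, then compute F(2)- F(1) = 4*cot(2) + cot(1)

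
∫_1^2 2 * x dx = 3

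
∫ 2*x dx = x^2 + C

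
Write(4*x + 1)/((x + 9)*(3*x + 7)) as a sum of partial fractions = -5/(4*(3*x + 7)) + 7/(4*(x + 9))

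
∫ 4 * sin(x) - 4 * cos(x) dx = -4*sqrt(2)*sin(x + pi/4) + C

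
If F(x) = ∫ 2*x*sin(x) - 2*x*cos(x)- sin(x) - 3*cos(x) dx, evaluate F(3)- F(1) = -7*sin(3) + 3*cos(1) + 3*sin(1) - 7*cos(3)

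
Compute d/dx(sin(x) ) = cos(x)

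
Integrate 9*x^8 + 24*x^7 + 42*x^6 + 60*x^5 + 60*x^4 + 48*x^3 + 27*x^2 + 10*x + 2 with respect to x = x^9 + 3*x^8 + 6*x^7 + 10*x^6 + 12*x^5 + 12*x^4 + 9*x^3 + 5*x^2 + 2*x + C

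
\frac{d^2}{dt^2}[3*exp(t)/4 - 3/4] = 3*exp(t)/4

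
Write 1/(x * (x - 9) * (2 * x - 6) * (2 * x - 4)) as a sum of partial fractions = 1/(56*(x - 2)) - 1/(72*(x - 3)) + 1/(1512*(x - 9)) - 1/(216*x)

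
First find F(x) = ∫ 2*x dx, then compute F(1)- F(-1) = 0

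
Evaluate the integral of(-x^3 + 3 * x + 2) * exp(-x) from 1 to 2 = -8*exp(-1) + 27*exp(-2)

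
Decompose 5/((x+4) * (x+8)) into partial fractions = -5/(4*(x + 8)) + 5/(4*(x + 4))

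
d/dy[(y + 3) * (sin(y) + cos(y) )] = -y*sin(y) + y*cos(y) - 2*sin(y) + 4*cos(y)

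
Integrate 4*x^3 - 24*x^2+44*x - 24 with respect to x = x^4 - 8*x^3 + 22*x^2 - 24*x + C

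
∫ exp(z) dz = exp(z) + C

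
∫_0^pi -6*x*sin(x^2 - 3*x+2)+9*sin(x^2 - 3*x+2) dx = -3*cos(2 + pi^2) - 3*cos(2)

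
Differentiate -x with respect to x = -1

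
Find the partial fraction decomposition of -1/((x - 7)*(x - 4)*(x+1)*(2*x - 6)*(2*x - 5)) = 8/(189*(2*x - 5)) - 1/(2240*(x + 1)) - 1/(32*(x - 3)) + 1/(90*(x - 4)) - 1/(1728*(x - 7))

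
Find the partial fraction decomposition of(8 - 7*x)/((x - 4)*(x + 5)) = -43/(9*(x + 5)) - 20/(9*(x - 4))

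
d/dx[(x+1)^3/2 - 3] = 3*x^2/2 + 3*x + 3/2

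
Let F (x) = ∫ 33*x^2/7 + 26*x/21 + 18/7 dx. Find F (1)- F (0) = 100/21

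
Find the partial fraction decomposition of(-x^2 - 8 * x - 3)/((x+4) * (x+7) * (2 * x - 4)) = 2/(27*(x + 7)) - 13/(36*(x + 4)) - 23/(108*(x - 2))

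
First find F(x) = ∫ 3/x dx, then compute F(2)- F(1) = 3*log(2)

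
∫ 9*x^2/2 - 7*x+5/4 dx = 3*x^3/2 - 7*x^2/2 + 5*x/4 + C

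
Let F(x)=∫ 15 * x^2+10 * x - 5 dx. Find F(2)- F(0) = 50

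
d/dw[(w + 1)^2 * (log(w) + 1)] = (2*w^2*log(w) + 3*w^2 + 2*w*log(w) + 4*w + 1)/w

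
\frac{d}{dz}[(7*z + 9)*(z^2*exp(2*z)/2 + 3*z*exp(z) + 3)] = 7*z^3*exp(2*z) + 39*z^2*exp(2*z)/2 + 21*z^2*exp(z) + 9*z*exp(2*z) + 69*z*exp(z) + 27*exp(z) + 21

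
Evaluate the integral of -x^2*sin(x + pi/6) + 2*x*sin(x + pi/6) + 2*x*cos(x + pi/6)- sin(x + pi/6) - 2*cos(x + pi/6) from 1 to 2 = cos(pi/6 + 2)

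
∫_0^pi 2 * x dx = pi^2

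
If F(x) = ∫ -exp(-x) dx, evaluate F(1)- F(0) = -1 + exp(-1)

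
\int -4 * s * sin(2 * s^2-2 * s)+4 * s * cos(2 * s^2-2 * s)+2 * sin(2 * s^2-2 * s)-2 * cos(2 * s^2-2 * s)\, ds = sqrt(2)*cos(-2*s^2 + 2*s + pi/4) + C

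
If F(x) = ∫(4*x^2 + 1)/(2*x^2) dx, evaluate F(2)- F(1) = 9/4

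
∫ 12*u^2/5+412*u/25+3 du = 4*u^3/5 + 206*u^2/25 + 3*u + C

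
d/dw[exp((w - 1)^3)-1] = 3*w^2*exp(w^3 - 3*w^2 + 3*w - 1) - 6*w*exp(w^3 - 3*w^2 + 3*w - 1) + 3*exp(w^3 - 3*w^2 + 3*w - 1)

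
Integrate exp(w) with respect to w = exp(w) + C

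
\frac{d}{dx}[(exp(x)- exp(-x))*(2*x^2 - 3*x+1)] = (2*x^2*exp(2*x) + 2*x^2 + x*exp(2*x) - 7*x - 2*exp(2*x) + 4)*exp(-x)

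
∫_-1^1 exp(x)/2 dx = -exp(-1)/2 + E/2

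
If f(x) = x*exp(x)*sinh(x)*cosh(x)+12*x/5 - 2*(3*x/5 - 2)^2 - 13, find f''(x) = 5*x*exp(x)*sinh(2*x)/2 + 2*x*exp(x)*cosh(2*x) + exp(x)*sinh(2*x) + 2*exp(x)*cosh(2*x) - 36/25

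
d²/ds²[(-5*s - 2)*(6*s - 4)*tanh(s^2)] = 240*s^4*sinh(s^2)/cosh(s^2)^3 - 64*s^3*sinh(s^2)/cosh(s^2)^3 - 64*s^2*sinh(s^2)/cosh(s^2)^3 - 300*s^2/cosh(s^2)^2 + 48*s/cosh(s^2)^2 - 60*tanh(s^2) + 16/cosh(s^2)^2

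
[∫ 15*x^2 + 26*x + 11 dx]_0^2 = 114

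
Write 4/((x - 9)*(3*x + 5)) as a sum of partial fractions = -3/(8*(3*x + 5)) + 1/(8*(x - 9))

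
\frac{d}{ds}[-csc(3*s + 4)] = 3*cot(3*s + 4)*csc(3*s + 4)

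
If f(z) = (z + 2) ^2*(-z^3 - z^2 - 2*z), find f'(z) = -5*z^4 - 20*z^3 - 30*z^2 - 24*z - 8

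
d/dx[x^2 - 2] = 2*x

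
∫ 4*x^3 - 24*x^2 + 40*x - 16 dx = x^4 - 8*x^3 + 20*x^2 - 16*x + C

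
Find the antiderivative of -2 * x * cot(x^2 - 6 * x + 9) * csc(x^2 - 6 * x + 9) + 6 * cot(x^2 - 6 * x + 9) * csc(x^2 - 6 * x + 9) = csc((x - 3)^2) + C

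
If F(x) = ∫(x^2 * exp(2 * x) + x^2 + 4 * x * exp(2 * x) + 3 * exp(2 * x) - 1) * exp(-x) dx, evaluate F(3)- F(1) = -4*E - 16*exp(-3) + 4*exp(-1) + 16*exp(3)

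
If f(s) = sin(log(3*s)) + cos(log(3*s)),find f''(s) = -2*cos(log(s) + log(3))/s^2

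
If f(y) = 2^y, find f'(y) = 2^y*log(2)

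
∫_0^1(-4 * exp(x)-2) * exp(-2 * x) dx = -9 + (exp(-1) + 2)^2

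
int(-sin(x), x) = cos(x) + C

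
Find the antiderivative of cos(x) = sin(x) + C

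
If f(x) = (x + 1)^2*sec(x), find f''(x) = (-x^2 + 2*x^2/cos(x)^2 + 4*x*sin(x)/cos(x) - 2*x + 4*x/cos(x)^2 + 4*sin(x)/cos(x) + 1 + 2/cos(x)^2)/cos(x)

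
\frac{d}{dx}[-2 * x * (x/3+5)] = -4*x/3 - 10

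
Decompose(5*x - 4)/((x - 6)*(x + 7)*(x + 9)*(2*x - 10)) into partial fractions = 7/(120*(x + 9)) - 1/(16*(x + 7)) - 1/(16*(x - 5)) + 1/(15*(x - 6))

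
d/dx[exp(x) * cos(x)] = sqrt(2)*exp(x)*cos(x + pi/4)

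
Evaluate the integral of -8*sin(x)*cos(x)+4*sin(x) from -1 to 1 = 0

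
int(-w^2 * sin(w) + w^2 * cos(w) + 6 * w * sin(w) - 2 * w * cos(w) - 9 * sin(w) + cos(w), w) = sqrt(2)*((w - 2)^2 + 1)*sin(w + pi/4) + C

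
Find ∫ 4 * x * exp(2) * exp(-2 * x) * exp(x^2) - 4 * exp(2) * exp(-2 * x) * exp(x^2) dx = 2*exp((x - 1)^2 + 1) + C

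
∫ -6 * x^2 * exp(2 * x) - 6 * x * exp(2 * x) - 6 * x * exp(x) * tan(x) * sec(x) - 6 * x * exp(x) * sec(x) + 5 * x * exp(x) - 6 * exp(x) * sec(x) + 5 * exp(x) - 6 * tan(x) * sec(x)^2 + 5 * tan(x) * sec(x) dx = 5*x*exp(x) - 3*(x*exp(x) + sec(x))^2 + 5*sec(x) + C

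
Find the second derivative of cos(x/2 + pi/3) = -cos(x/2 + pi/3)/4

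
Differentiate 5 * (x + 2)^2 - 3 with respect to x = 10*x + 20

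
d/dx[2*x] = 2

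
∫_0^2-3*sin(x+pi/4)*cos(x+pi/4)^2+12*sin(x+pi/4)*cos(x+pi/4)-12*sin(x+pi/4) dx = (-2 + cos(pi/4 + 2))^3 - (-2 + sqrt(2)/2)^3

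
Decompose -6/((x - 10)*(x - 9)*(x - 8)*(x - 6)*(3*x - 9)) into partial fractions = -1/(315*(x - 3)) + 1/(36*(x - 6)) - 1/(10*(x - 8)) + 1/(9*(x - 9)) - 1/(28*(x - 10))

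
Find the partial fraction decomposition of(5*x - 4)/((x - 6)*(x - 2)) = -3/(2*(x - 2)) + 13/(2*(x - 6))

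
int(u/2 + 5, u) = u^2/4 + 5*u + C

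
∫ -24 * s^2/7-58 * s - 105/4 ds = -8*s^3/7 - 29*s^2 - 105*s/4 + C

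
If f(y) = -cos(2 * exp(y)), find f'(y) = 2*exp(y)*sin(2*exp(y))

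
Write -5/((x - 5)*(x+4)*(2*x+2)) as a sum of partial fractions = -5/(54*(x + 4)) + 5/(36*(x + 1)) - 5/(108*(x - 5))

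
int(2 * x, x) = x^2 + C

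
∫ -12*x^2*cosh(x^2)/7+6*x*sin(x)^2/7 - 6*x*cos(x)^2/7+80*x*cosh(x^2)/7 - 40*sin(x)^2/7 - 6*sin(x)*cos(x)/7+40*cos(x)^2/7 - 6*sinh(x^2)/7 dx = -(3*x - 20)*(sin(2*x) + 2*sinh(x^2))/7 + C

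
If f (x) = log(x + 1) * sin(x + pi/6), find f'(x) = (x*log(x + 1)*cos(x + pi/6) + log(x + 1)*cos(x + pi/6) + sin(x + pi/6))/(x + 1)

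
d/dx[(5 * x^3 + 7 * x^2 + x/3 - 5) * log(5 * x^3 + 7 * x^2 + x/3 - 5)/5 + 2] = 3*x^2*log(5*x^3 + 7*x^2 + x/3 - 5) + 3*x^2 + 14*x*log(5*x^3 + 7*x^2 + x/3 - 5)/5 + 14*x/5 + log(5*x^3 + 7*x^2 + x/3 - 5)/15 + 1/15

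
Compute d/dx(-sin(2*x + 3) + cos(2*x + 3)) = -2*sin(2*x + 3) - 2*cos(2*x + 3)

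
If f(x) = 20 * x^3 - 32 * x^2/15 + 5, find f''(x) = 120*x - 64/15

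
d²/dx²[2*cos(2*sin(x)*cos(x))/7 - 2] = -8*(1 - cos(2*x))^2*cos(sin(2*x))/7 - 4*cos(2*x - sin(2*x))/7 - 12*cos(2*x + sin(2*x))/7 + 8*cos(sin(2*x))/7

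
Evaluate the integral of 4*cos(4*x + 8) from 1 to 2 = sin(16) - sin(12)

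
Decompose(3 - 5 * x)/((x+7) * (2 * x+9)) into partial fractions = 51/(5*(2*x + 9)) - 38/(5*(x + 7))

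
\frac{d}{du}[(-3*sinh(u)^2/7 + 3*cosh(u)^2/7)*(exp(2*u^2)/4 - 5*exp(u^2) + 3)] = 3*u*(exp(u^2) - 10)*exp(u^2)/7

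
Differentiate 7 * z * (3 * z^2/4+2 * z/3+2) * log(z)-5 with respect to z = 63*z^2*log(z)/4 + 21*z^2/4 + 28*z*log(z)/3 + 14*z/3 + 14*log(z) + 14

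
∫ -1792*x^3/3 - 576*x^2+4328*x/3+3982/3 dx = -448*x^4/3 - 192*x^3 + 2164*x^2/3 + 3982*x/3 + C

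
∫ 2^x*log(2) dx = 2^x + C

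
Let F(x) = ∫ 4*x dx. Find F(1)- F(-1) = 0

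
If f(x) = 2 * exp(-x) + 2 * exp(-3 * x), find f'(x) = (-2*exp(2*x) - 6)*exp(-3*x)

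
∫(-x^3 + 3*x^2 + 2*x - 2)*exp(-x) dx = x*(x^2 - 2)*exp(-x) + C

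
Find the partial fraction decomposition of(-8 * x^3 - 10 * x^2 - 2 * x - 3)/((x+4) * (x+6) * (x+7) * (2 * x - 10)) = -755/(24*(x + 7)) + 1377/(44*(x + 6)) - 119/(36*(x + 4)) - 421/(792*(x - 5))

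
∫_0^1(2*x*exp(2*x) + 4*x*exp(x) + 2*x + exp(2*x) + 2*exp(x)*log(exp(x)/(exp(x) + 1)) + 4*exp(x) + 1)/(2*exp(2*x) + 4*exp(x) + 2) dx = E*log(E/(1 + E))/(1 + E) + log(2)/2 + 1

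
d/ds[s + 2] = 1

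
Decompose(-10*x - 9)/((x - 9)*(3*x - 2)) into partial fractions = 47/(25*(3*x - 2)) - 99/(25*(x - 9))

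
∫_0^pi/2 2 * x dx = pi^2/4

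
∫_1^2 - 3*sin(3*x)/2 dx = cos(6)/2 - cos(3)/2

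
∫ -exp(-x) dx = exp(-x) + C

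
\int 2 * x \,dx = x^2 + C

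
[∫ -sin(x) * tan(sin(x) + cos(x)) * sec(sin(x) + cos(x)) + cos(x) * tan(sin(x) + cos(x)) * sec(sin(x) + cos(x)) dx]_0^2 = -sec(1) + sec(cos(2) + sin(2))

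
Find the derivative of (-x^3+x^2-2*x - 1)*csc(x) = (x^3*cos(x)/sin(x) - 3*x^2 - x^2*cos(x)/sin(x) + 2*x + 2*x*cos(x)/sin(x) - 2 + cos(x)/sin(x))/sin(x)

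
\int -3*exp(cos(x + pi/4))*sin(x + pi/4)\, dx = 3*exp(cos(x + pi/4)) + C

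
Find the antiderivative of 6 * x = 3*x^2 + C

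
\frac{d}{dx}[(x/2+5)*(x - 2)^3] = 2*x^3 + 6*x^2 - 48*x + 56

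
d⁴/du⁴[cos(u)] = cos(u)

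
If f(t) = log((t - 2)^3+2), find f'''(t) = (6*t^6 - 72*t^5 + 360*t^4 - 1044*t^3 + 1944*t^2 - 2160*t + 1080)/(t^9 - 18*t^8 + 144*t^7 - 666*t^6 + 1944*t^5 - 3672*t^4 + 4428*t^3 - 3240*t^2 + 1296*t - 216)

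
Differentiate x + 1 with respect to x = 1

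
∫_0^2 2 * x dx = 4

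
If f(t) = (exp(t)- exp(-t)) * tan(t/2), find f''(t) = (exp(2*t)*tan(t/2)^3 + 2*exp(2*t)*tan(t/2)^2 + 3*exp(2*t)*tan(t/2) + 2*exp(2*t) - tan(t/2)^3 + 2*tan(t/2)^2 - 3*tan(t/2) + 2)*exp(-t)/2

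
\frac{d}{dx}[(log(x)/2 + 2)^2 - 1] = (log(x) + 4)/(2*x)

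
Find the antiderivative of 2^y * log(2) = 2^y + C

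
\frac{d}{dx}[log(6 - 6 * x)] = 1/(x - 1)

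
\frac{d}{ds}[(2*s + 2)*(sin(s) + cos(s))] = -2*s*sin(s) + 2*s*cos(s) + 4*cos(s)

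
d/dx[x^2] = 2*x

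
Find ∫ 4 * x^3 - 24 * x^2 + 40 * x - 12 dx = x^4 - 8*x^3 + 20*x^2 - 12*x + C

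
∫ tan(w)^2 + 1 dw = tan(w) + C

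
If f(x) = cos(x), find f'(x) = -sin(x)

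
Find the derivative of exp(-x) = -exp(-x)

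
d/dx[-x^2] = -2*x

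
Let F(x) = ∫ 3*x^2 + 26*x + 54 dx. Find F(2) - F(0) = 168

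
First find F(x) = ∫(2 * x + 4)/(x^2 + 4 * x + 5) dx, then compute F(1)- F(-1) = -log(2) + log(10)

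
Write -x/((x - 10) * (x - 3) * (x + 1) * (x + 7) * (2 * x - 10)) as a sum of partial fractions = 7/(24480*(x + 7)) - 1/(3168*(x + 1)) - 3/(1120*(x - 3)) + 1/(288*(x - 5)) - 1/(1309*(x - 10))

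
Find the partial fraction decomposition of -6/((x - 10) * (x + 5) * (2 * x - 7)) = 24/(221*(2*x - 7)) - 2/(85*(x + 5)) - 2/(65*(x - 10))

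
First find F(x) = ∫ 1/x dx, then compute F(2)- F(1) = -log(5) + log(10)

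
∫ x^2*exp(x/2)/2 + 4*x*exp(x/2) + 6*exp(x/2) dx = (x + 2)^2*exp(x/2) + C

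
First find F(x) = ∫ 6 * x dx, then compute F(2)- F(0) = 12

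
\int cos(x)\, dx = sin(x) + C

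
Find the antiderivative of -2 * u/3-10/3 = -u^2/3 - 10*u/3 + C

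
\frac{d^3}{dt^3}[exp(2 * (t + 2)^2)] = 64*t^3*exp(2*t^2 + 8*t + 8) + 384*t^2*exp(2*t^2 + 8*t + 8) + 816*t*exp(2*t^2 + 8*t + 8) + 608*exp(2*t^2 + 8*t + 8)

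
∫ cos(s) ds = sin(s) + C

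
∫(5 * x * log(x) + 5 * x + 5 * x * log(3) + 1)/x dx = (5*x + 1)*log(3*x) + C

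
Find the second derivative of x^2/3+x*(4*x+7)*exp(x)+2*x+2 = 4*x^2*exp(x) + 23*x*exp(x) + 22*exp(x) + 2/3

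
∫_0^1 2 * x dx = 1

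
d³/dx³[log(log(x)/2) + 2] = (2*log(x)^2 + 3*log(x) + 2)/(x^3*log(x)^3)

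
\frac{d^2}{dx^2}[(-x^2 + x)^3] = -30*x^4 + 60*x^3 - 36*x^2 + 6*x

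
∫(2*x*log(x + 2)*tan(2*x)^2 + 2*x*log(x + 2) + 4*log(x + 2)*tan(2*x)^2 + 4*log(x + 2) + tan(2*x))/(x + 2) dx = log(x + 2)*tan(2*x) + C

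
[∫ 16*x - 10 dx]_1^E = 2 - 2*E*(5 - 4*E)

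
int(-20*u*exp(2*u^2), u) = -5*exp(2*u^2) + C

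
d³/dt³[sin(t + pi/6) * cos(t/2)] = -cos(t/2 + pi/6)/16 - 27*cos(3*t/2 + pi/6)/16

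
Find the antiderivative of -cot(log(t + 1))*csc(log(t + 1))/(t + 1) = csc(log(t + 1)) + C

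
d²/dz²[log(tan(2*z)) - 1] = 4*(tan(2*z)^4 - 1)/tan(2*z)^2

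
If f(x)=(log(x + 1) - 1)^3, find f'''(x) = (6*log(x + 1)^2 - 30*log(x + 1) + 30)/(x^3 + 3*x^2 + 3*x + 1)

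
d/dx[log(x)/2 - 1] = 1/(2*x)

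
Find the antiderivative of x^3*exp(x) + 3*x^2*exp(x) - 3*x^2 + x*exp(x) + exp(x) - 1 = x*(x^2 + 1)*(exp(x) - 1) + C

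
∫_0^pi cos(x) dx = 0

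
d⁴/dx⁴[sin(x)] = sin(x)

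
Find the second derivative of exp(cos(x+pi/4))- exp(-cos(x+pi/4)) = (exp(2*cos(x + pi/4))*sin(x + pi/4)^2 - exp(2*cos(x + pi/4))*cos(x + pi/4) - sin(x + pi/4)^2 - cos(x + pi/4))*exp(-cos(x + pi/4))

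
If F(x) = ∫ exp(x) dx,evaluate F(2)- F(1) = -E + exp(2)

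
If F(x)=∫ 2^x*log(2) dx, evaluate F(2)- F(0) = 3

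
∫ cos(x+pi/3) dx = sin(x + pi/3) + C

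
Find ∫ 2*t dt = t^2 + C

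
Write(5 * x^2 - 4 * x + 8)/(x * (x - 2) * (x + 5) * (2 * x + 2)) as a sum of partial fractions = -153/(280*(x + 5)) + 17/(24*(x + 1)) + 5/(21*(x - 2)) - 2/(5*x)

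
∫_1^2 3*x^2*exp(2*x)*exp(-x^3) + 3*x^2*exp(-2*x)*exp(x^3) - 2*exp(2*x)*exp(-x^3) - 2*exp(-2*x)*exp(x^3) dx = -exp(-1) - exp(-4) + E + exp(4)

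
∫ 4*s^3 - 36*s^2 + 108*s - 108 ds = s^4 - 12*s^3 + 54*s^2 - 108*s + C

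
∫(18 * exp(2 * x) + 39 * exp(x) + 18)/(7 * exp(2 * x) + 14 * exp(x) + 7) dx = ((18*x + 7)*(exp(x) + 1) + 3*exp(x))/(7*(exp(x) + 1)) + C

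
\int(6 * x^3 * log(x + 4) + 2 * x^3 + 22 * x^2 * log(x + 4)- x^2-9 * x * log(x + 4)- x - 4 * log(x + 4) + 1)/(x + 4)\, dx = (2*x^3 - x^2 - x + 1)*log(x + 4) + C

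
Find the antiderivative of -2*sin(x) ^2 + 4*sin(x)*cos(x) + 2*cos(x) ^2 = -sqrt(2)*cos(2*x + pi/4) + C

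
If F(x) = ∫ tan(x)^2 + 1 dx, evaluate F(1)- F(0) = tan(1)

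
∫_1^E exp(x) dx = -E + exp(E)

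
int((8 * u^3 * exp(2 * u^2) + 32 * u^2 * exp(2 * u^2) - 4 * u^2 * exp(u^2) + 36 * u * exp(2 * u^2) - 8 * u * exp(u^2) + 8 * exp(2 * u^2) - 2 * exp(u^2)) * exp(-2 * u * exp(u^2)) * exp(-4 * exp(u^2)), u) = 2*(-u - 2)*exp(u^2 - 2*(u + 2)*exp(u^2)) + C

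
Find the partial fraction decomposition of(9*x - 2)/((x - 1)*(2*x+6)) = 29/(8*(x + 3)) + 7/(8*(x - 1))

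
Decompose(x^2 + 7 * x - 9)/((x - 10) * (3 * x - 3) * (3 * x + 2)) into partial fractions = -119/(480*(3*x + 2)) + 1/(135*(x - 1)) + 161/(864*(x - 10))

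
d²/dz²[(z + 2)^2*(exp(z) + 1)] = z^2*exp(z) + 8*z*exp(z) + 14*exp(z) + 2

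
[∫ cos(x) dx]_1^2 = -sin(1) + sin(2)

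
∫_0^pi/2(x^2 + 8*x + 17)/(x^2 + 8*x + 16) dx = -1/(pi/2 + 4) + 1/4 + pi/2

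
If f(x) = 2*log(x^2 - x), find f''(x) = (-4*x^2 + 4*x - 2)/(x^4 - 2*x^3 + x^2)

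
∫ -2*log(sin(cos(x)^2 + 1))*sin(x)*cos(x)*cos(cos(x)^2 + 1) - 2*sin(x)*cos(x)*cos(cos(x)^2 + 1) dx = log(sin(cos(x)^2 + 1))*sin(cos(x)^2 + 1) + C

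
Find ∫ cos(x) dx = sin(x) + C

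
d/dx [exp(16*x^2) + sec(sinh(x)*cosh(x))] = 32*x*exp(16*x^2) + 2*tan(sinh(x)*cosh(x))*sinh(x)^2*sec(sinh(x)*cosh(x)) + tan(sinh(x)*cosh(x))*sec(sinh(x)*cosh(x))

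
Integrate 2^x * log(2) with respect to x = 2^x + C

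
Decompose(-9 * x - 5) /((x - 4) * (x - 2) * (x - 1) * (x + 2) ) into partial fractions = -13/(72*(x + 2)) - 14/(9*(x - 1)) + 23/(8*(x - 2)) - 41/(36*(x - 4))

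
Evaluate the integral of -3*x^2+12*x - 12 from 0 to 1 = -7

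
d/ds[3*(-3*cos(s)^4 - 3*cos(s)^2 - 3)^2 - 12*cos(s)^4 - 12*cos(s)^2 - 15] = 12*(23*sin(s)^2 - 18*cos(s)^6 - 27*cos(s)^4 - 30)*sin(s)*cos(s)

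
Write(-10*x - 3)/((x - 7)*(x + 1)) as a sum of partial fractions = -7/(8*(x + 1)) - 73/(8*(x - 7))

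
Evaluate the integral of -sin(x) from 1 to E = cos(E) - cos(1)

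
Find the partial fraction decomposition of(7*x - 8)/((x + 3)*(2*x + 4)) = 29/(2*(x + 3)) - 11/(x + 2)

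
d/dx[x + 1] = 1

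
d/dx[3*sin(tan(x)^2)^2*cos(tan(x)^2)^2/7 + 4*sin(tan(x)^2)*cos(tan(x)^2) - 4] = 8*(-3*sin(1 - 1/cos(x)^2)*cos(1 - 1/cos(x)^2)/7 + 2)*sin(x)*sin(-1 + pi/4 + cos(x)^(-2))*cos(-1 + pi/4 + cos(x)^(-2))/cos(x)^3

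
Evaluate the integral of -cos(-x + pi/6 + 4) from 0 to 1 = sin(pi/6 + 3) - sin(pi/6 + 4)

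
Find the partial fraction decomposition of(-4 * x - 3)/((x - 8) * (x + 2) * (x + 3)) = 9/(11*(x + 3)) - 1/(2*(x + 2)) - 7/(22*(x - 8))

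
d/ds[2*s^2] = 4*s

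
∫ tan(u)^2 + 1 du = tan(u) + C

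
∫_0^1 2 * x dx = 1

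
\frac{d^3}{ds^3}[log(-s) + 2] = 2/s^3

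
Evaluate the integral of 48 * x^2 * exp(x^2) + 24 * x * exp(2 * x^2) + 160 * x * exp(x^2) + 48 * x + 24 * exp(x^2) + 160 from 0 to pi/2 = -380 - 4*exp(pi^2/4) - 4*pi + 6*(pi + 7 + exp(pi^2/4))^2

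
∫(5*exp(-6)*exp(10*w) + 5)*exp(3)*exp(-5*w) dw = 2*sinh(5*w - 3) + C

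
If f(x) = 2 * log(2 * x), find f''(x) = -2/x^2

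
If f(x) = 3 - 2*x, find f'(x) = -2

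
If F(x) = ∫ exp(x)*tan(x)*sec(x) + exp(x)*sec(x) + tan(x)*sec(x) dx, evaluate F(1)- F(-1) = (E - exp(-1))/cos(1)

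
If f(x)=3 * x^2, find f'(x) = 6*x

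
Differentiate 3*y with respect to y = 3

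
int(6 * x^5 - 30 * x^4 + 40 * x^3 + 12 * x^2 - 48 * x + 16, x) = x^6 - 6*x^5 + 10*x^4 + 4*x^3 - 24*x^2 + 16*x + C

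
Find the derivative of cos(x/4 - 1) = -sin(x/4 - 1)/4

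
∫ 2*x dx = x^2 + C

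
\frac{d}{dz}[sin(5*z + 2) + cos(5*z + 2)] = 5*sqrt(2)*cos(5*z + pi/4 + 2)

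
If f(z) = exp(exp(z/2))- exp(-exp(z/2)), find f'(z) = (exp(z/2) + exp(z/2 + 2*exp(z/2)))*exp(-exp(z/2))/2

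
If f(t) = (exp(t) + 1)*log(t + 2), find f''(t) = (t^2*exp(t)*log(t + 2) + 4*t*exp(t)*log(t + 2) + 2*t*exp(t) + 4*exp(t)*log(t + 2) + 3*exp(t) - 1)/(t^2 + 4*t + 4)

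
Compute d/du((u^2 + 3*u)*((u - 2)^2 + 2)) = 4*u^3 - 3*u^2 - 12*u + 18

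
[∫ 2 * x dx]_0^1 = 1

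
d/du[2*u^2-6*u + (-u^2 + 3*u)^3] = -6*u^5 + 45*u^4 - 108*u^3 + 81*u^2 + 4*u - 6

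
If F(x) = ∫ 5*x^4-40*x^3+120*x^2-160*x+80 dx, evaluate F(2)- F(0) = 32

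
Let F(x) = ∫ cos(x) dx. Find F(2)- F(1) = -sin(1) + sin(2)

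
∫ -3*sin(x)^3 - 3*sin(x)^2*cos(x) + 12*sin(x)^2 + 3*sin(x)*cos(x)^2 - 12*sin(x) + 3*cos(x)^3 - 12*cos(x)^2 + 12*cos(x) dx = (sqrt(2)*sin(x + pi/4) - 2)^3 + C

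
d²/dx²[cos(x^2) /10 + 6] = -2*x^2*cos(x^2)/5 - sin(x^2)/5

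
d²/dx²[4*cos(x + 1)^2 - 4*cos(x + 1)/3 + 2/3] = 4*cos(x + 1)/3 - 8*cos(2*x + 2)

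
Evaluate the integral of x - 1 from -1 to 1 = -2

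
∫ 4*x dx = 2*x^2 + C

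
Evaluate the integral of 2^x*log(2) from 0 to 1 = 1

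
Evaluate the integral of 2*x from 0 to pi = pi^2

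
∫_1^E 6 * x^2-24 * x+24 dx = (-4 + 2*E)*(-2 + E)^2 + 2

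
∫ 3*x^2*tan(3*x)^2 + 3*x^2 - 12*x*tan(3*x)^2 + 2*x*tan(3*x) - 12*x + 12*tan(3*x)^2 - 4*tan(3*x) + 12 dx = (x - 2)^2*tan(3*x) + C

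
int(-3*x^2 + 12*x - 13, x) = -x^3 + 6*x^2 - 13*x + C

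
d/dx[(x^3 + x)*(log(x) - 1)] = 3*x^2*log(x) - 2*x^2 + log(x)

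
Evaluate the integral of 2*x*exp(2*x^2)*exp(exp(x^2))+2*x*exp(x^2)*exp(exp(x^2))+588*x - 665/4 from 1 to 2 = -exp(1 + E) + 2863/4 + exp(4 + exp(4))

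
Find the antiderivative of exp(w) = exp(w) + C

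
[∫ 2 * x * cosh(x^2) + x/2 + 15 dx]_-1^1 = 30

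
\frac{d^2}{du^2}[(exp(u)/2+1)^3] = 9*exp(3*u)/8 + 3*exp(2*u) + 3*exp(u)/2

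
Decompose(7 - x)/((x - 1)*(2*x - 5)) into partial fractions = 3/(2*x - 5) - 2/(x - 1)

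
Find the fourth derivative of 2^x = 2^x*log(2)^4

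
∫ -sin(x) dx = cos(x) + C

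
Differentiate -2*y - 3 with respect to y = -2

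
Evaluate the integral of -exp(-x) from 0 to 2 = -1 + exp(-2)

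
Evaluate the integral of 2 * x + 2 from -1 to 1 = 4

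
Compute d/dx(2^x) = 2^x*log(2)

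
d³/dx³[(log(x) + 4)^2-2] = (4*log(x) + 10)/x^3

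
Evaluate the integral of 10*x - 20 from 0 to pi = -20 + 5*(-2 + pi)^2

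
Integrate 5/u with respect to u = 5*log(u) + C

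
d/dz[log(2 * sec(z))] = tan(z)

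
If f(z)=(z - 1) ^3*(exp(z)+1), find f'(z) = z^3*exp(z) + 3*z^2 - 3*z*exp(z) - 6*z + 2*exp(z) + 3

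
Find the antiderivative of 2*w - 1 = w^2 - w + C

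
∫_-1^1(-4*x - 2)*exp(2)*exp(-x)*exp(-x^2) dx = 2 - 2*exp(2)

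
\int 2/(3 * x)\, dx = 2*log(x)/3 + C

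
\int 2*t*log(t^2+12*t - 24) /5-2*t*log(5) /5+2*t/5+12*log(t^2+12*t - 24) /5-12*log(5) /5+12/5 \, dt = (t^2 + 12*t - 24)*log(t^2/5 + 12*t/5 - 24/5)/5 + C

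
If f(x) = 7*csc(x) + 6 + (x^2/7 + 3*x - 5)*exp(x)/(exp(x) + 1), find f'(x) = (x^2*exp(x) + 2*x*exp(2*x) + 23*x*exp(x) - 49*exp(2*x)*cot(x)*csc(x) + 21*exp(2*x) - 98*exp(x)*cot(x)*csc(x) - 14*exp(x) - 49*cot(x)*csc(x))/(7*exp(2*x) + 14*exp(x) + 7)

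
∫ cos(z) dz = sin(z) + C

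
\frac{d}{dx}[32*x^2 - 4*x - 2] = 64*x - 4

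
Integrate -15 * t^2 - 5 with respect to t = -5*t^3 - 5*t + C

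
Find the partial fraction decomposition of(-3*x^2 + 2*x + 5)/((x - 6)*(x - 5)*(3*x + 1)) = 9/(76*(3*x + 1)) + 15/(4*(x - 5)) - 91/(19*(x - 6))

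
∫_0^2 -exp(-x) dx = -1 + exp(-2)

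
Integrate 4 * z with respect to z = 2*z^2 + C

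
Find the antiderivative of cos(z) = sin(z) + C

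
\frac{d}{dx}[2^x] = 2^x*log(2)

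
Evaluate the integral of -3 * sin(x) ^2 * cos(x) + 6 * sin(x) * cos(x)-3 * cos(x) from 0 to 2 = -1 + (1 - sin(2))^3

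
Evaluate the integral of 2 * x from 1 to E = -1 + exp(2)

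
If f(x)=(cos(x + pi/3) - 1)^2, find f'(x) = 2*sin(x + pi/3) - cos(2*x + pi/6)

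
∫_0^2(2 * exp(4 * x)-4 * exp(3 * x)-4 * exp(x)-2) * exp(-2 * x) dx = -4 + (-2 - exp(-2) + exp(2))^2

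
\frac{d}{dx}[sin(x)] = cos(x)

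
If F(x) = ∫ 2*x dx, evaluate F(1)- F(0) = 1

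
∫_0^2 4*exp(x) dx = -4 + 4*exp(2)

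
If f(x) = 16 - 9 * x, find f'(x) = -9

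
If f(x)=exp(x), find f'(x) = exp(x)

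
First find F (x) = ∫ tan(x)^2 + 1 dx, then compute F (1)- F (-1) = 2*tan(1)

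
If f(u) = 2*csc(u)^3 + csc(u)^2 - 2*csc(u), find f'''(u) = 2*(-1 + 4/sin(u) + 33/sin(u)^2 - 12/sin(u)^3 - 60/sin(u)^4)*cos(u)/sin(u)^2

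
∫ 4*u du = 2*u^2 + C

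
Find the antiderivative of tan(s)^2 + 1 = tan(s) + C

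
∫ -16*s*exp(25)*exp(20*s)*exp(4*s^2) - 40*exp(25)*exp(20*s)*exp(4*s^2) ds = -2*exp((2*s + 5)^2) + C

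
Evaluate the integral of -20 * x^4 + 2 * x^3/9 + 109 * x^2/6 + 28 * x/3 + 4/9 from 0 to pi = (2*pi/3 + 6*pi^2)*(-2*pi^3 + 2 + pi^2/4 + 3*pi)/3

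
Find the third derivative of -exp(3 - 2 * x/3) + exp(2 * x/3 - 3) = (8*exp(4*x/3 - 6) + 8)*exp(3 - 2*x/3)/27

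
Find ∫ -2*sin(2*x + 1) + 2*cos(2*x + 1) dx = sin(2*x + 1) + cos(2*x + 1) + C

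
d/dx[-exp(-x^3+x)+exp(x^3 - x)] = 3*x^2*exp(-x^3 + x) + 3*x^2*exp(x^3 - x) - exp(-x^3 + x) - exp(x^3 - x)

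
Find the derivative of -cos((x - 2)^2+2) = 2*(x - 2)*sin(x^2 - 4*x + 6)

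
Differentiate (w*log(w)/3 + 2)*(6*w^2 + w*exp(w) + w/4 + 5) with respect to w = w^2*exp(w)*log(w)/3 + 6*w^2*log(w) + 2*w^2 + 2*w*exp(w)*log(w)/3 + 7*w*exp(w)/3 + w*log(w)/6 + 289*w/12 + 2*exp(w) + 5*log(w)/3 + 13/6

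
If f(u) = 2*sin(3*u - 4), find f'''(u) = -54*cos(3*u - 4)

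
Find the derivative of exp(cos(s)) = -exp(cos(s))*sin(s)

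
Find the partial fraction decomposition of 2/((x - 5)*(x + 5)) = -1/(5*(x + 5)) + 1/(5*(x - 5))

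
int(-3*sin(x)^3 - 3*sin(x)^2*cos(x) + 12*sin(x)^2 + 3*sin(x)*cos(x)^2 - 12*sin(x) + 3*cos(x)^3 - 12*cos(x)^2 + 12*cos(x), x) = (sqrt(2)*sin(x + pi/4) - 2)^3 + C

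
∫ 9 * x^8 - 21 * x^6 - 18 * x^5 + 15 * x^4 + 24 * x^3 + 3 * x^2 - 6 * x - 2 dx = x^9 - 3*x^7 - 3*x^6 + 3*x^5 + 6*x^4 + x^3 - 3*x^2 - 2*x + C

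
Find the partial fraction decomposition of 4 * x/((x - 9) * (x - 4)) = -16/(5*(x - 4)) + 36/(5*(x - 9))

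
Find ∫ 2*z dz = z^2 + C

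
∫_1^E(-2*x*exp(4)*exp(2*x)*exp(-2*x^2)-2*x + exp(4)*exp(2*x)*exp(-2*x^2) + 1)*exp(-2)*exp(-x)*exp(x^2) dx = -exp(-E - 2 + exp(2)) - exp(2) + exp(-exp(2) + 2 + E) + exp(-2)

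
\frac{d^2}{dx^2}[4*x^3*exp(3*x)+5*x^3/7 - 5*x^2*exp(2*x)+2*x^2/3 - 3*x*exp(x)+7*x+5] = 36*x^3*exp(3*x) + 72*x^2*exp(3*x) - 20*x^2*exp(2*x) + 24*x*exp(3*x) - 40*x*exp(2*x) - 3*x*exp(x) + 30*x/7 - 10*exp(2*x) - 6*exp(x) + 4/3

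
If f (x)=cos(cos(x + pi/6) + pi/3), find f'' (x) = -sin(x + pi/6)^2*cos(cos(x + pi/6) + pi/3) + sin(cos(x + pi/6) + pi/3)*cos(x + pi/6)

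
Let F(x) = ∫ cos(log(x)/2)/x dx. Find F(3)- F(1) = 2*sin(log(3)/2)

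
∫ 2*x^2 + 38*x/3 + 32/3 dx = 2*x^3/3 + 19*x^2/3 + 32*x/3 + C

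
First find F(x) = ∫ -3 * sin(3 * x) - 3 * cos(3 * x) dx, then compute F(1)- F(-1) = -2*sin(3)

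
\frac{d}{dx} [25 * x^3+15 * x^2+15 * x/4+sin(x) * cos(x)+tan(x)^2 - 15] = 75*x^2 + 30*x + 2*sin(x)/cos(x)^3 + cos(2*x) + 15/4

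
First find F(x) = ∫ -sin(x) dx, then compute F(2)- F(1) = -cos(1) + cos(2)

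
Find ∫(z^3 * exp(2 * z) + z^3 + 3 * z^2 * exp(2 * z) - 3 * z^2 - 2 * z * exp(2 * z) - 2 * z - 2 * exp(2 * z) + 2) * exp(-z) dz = 2*z*(z^2 - 2)*sinh(z) + C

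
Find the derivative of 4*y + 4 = 4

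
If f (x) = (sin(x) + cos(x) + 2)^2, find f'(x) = 2*cos(2*x) + 4*sqrt(2)*cos(x + pi/4)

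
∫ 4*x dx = 2*x^2 + C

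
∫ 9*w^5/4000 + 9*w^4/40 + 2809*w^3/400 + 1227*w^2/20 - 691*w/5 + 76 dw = 3*w^6/8000 + 9*w^5/200 + 2809*w^4/1600 + 409*w^3/20 - 691*w^2/10 + 76*w + C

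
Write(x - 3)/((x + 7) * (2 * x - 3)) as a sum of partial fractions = -3/(17*(2*x - 3)) + 10/(17*(x + 7))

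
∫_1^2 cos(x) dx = -sin(1) + sin(2)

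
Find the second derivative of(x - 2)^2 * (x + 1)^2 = 12*x^2 - 12*x - 6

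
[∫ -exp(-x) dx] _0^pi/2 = -1 + exp(-pi/2)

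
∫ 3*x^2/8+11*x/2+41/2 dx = x^3/8 + 11*x^2/4 + 41*x/2 + C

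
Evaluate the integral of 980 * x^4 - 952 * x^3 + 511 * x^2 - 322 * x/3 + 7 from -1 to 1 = 2240/3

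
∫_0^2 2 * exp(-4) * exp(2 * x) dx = 1 - exp(-4)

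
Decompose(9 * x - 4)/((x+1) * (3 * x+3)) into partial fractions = 3/(x + 1) - 13/(3*(x + 1)^2)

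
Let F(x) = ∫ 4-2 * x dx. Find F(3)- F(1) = 0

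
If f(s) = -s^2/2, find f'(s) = -s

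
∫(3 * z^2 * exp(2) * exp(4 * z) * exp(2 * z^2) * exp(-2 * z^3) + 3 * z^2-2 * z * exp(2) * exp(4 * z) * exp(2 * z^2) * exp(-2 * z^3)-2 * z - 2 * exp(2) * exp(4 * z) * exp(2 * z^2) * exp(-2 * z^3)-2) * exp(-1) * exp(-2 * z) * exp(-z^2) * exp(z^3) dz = -2*sinh(-z^3 + z^2 + 2*z + 1) + C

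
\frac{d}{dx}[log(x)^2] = 2*log(x)/x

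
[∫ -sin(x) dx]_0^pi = -2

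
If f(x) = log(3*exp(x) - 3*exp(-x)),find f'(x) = (exp(2*x) + 1)/(exp(2*x) - 1)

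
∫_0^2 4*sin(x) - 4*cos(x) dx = -4*sin(2) - 4*cos(2) + 4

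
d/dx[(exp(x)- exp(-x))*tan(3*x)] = (exp(2*x)*sin(6*x) + 6*exp(2*x) + sin(6*x) - 6)*exp(-x)/(cos(6*x) + 1)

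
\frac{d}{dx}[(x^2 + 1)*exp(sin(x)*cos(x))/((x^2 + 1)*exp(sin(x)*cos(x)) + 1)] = (x^2*cos(2*x) + 2*x + cos(2*x))*exp(sin(2*x)/2)/(x^2*exp(sin(2*x)/2) + exp(sin(2*x)/2) + 1)^2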